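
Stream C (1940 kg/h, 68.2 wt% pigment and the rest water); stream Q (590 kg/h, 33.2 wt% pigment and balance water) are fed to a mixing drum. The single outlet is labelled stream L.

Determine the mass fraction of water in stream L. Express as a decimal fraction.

Total flow out = 1940 + 590 = 2530 kg/h.
water in = 1940×0.318 + 590×0.668 = 1011 kg/h.
water mass fraction in L = 1011/2530 = 0.3996.

0.3996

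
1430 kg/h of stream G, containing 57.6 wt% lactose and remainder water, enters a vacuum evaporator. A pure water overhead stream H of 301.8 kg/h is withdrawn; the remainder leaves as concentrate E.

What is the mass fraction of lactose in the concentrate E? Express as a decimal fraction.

lactose is not removed: 1430×0.576 = 823.68 kg/h of lactose enters E.
Concentrate = 1430 − 301.8 = 1128.2 kg/h.
Mass fraction = 823.68/1128.2 = 0.730.

0.730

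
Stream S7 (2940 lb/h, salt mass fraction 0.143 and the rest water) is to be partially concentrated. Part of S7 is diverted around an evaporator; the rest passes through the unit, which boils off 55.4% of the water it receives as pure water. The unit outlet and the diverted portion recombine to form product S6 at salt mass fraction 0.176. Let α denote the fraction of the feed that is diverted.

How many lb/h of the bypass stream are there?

1779 lb/h

All 2940×0.143 = 420.42 lb/h of salt reaches S6, so S6 = 420.42/0.176 = 2388.8 lb/h and vapour = 551.25 lb/h.
The evaporator receives (1−α)·2940 of feed at 0.857 water and removes 0.554 of that water:
0.554×0.857×(1−α)×2940 = 551.25
(1−α) = 551.25/1395.8 = 0.3949;  α = 0.6051.
Bypass flow = 0.6051×2940 = 1778.9 lb/h.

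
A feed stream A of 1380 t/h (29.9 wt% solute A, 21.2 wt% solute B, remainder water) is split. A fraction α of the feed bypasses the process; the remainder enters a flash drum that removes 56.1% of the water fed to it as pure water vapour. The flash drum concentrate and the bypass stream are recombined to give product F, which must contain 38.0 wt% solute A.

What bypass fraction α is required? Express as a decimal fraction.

0.223

All 1380×0.299 = 412.62 t/h of solute A reaches F, so F = 412.62/0.380 = 1085.8 t/h and vapour = 294.16 t/h.
The evaporator receives (1−α)·1380 of feed at 0.489 water and removes 0.561 of that water:
0.561×0.489×(1−α)×1380 = 294.16
(1−α) = 294.16/378.57 = 0.7770;  α = 0.2230.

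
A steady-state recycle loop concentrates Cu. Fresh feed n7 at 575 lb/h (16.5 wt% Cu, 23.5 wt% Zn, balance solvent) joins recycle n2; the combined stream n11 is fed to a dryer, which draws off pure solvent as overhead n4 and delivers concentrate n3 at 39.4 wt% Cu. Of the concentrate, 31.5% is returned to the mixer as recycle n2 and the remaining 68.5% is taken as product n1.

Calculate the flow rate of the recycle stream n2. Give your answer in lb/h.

110.7 lb/h

Overall Cu balance (none leaves overhead): Cu in fresh feed = Cu in product, i.e. 575×0.165 = (1−0.315)·n3·0.394.
n3 = 94.875/(0.394×0.685) = 351.53 lb/h.
Recycle n2 = 0.315×351.53 = 110.73 lb/h.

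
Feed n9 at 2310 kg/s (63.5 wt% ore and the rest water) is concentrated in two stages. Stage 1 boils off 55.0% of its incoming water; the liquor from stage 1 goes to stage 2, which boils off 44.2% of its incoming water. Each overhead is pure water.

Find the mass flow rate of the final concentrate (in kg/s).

1679 kg/s

water in feed = 2310×0.365 = 843.15 kg/s.
After stage 1: water left = (1−0.550)×843.15 = 379.42; stream total = 1846.3 kg/s.
After stage 2: water left = (1−0.442)×379.42 = 211.71; final concentrate = 1678.6 kg/s.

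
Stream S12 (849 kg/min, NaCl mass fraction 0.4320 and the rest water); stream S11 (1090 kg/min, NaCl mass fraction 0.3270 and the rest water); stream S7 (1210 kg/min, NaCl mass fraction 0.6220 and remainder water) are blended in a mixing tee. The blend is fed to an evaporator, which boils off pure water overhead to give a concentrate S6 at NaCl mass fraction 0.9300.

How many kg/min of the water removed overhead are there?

NaCl entering = 849×0.432 + 1090×0.327 + 1210×0.622 = 1475.8 kg/min.
All NaCl reports to S6, so S6 = 1475.8/0.930 = 1586.9 kg/min.
Total feed = 3149 kg/min; overhead = 3149 − 1586.9 = 1562.1 kg/min.

1562 kg/min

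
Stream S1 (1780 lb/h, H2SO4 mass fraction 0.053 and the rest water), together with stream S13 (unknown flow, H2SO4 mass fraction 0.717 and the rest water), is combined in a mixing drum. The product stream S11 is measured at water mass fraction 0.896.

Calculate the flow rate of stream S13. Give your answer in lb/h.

148.1 lb/h

Let S13 be the unknown flow. Total out = 1780 + S13.
water balance: 1685.7 + 0.283·S13 = 0.896·(1780 + S13)
(0.283 − 0.896)·S13 = 0.896×1780 − 1685.7 = -90.78
S13 = -90.78 / -0.613 = 148.09 lb/h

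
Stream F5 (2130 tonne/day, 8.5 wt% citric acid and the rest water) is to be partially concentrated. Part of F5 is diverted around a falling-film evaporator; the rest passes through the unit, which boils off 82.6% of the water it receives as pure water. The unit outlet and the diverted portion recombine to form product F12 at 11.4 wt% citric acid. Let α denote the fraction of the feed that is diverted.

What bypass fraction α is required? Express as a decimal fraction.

0.663

All 2130×0.085 = 181.05 tonne/day of citric acid reaches F12, so F12 = 181.05/0.114 = 1588.2 tonne/day and vapour = 541.84 tonne/day.
The evaporator receives (1−α)·2130 of feed at 0.915 water and removes 0.826 of that water:
0.826×0.915×(1−α)×2130 = 541.84
(1−α) = 541.84/1609.8 = 0.3366;  α = 0.6634.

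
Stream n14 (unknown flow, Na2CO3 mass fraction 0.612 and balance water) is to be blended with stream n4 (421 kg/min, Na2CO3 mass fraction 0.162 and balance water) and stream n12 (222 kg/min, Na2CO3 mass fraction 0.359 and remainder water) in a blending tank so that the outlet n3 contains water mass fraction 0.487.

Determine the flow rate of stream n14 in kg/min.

1838 kg/min

Let n14 be the unknown flow. Total out = 643 + n14.
water balance: 495.1 + 0.388·n14 = 0.487·(643 + n14)
(0.388 − 0.487)·n14 = 0.487×643 − 495.1 = -181.96
n14 = -181.96 / -0.099 = 1838 kg/min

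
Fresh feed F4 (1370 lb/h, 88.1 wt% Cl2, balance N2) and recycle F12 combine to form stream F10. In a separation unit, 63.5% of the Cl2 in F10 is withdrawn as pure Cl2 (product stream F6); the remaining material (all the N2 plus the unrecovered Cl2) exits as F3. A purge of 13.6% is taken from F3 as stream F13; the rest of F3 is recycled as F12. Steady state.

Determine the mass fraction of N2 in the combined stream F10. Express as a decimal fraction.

0.405

N2 enters only via F4 and leaves only via the purge: 1370×0.119 = 0.136×(N2 in F3), and the separation unit passes all N2, so N2 in F10 = N2 in F3 = 1198.8 lb/h.
Cl2 in F10: m_A = 1370×0.881 + (1−0.136)·(1−0.635)·m_A, so m_A = 1207/0.6846 = 1762.9 lb/h.
F10 = 1762.9 + 1198.8 = 2961.7 lb/h.
N2 fraction in F10 = 1198.8/2961.7 = 0.405.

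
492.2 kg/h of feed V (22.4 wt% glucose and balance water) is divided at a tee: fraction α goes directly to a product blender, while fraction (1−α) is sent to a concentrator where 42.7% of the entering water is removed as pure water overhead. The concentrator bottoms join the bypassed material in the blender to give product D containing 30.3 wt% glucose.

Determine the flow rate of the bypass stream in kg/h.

104.9 kg/h

All 492.2×0.224 = 110.25 kg/h of glucose reaches D, so D = 110.25/0.303 = 363.87 kg/h and vapour = 128.33 kg/h.
The evaporator receives (1−α)·492.2 of feed at 0.776 water and removes 0.427 of that water:
0.427×0.776×(1−α)×492.2 = 128.33
(1−α) = 128.33/163.09 = 0.7869;  α = 0.2131.
Bypass flow = 0.2131×492.2 = 104.91 kg/h.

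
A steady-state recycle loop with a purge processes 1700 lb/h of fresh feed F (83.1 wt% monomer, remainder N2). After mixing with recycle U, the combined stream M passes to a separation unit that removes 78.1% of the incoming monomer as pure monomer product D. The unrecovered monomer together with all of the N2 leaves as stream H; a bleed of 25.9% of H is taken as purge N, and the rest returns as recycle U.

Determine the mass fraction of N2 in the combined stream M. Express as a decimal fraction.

N2 enters only via F and leaves only via the purge: 1700×0.169 = 0.259×(N2 in H), and the separation unit passes all N2, so N2 in M = N2 in H = 1109.3 lb/h.
monomer in M: m_A = 1700×0.831 + (1−0.259)·(1−0.781)·m_A, so m_A = 1412.7/0.8377 = 1686.4 lb/h.
M = 1686.4 + 1109.3 = 2795.6 lb/h.
N2 fraction in M = 1109.3/2795.6 = 0.397.

0.397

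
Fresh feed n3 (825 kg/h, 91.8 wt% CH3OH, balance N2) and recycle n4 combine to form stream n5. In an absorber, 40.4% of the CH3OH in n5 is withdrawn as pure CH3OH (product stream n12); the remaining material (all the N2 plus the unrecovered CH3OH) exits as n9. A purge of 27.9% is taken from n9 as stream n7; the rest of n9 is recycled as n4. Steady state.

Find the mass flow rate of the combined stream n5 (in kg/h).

1570 kg/h

N2 enters only via n3 and leaves only via the purge: 825×0.082 = 0.279×(N2 in n9), and the absorber passes all N2, so N2 in n5 = N2 in n9 = 242.47 kg/h.
CH3OH in n5: m_A = 825×0.918 + (1−0.279)·(1−0.404)·m_A, so m_A = 757.35/0.5703 = 1328 kg/h.
n5 = 1328 + 242.47 = 1570.5 kg/h.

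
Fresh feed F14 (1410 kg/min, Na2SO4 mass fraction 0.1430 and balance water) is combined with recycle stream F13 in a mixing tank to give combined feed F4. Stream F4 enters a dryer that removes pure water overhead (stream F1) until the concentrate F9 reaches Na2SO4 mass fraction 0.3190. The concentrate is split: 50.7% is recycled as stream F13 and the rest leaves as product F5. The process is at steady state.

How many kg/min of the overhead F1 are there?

777.9 kg/min

Overall Na2SO4 balance (none leaves overhead): Na2SO4 in fresh feed = Na2SO4 in product, i.e. 1410×0.143 = (1−0.507)·F9·0.319.
F9 = 201.63/(0.319×0.493) = 1282.1 kg/min.
Recycle F13 = 0.507×1282.1 = 650.02 kg/min.
Combined feed F4 = 1410 + 650.02 = 2060 kg/min.
Overhead F1 = F4 − F9 = 2060 − 1282.1 = 777.93 kg/min.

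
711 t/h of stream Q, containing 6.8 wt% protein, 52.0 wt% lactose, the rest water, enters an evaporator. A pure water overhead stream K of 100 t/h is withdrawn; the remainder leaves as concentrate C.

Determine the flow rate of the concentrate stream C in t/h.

Concentrate = 711 − 100 = 611 t/h.

611 t/h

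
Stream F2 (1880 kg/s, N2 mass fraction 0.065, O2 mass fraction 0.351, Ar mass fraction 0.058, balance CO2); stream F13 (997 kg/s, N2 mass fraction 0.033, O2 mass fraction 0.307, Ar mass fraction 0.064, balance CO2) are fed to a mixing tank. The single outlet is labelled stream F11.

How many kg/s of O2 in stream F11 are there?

966 kg/s

O2 out = O2 in = 1880×0.351 + 997×0.307 = 965.96 kg/s.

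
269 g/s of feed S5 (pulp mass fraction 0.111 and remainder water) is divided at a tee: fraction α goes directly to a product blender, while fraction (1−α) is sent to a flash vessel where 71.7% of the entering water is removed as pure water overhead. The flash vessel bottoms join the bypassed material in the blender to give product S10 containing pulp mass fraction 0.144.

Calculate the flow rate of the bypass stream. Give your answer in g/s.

All 269×0.111 = 29.859 g/s of pulp reaches S10, so S10 = 29.859/0.144 = 207.35 g/s and vapour = 61.646 g/s.
The evaporator receives (1−α)·269 of feed at 0.889 water and removes 0.717 of that water:
0.717×0.889×(1−α)×269 = 61.646
(1−α) = 61.646/171.46 = 0.3595;  α = 0.6405.
Bypass flow = 0.6405×269 = 172.29 g/s.

172.3 g/s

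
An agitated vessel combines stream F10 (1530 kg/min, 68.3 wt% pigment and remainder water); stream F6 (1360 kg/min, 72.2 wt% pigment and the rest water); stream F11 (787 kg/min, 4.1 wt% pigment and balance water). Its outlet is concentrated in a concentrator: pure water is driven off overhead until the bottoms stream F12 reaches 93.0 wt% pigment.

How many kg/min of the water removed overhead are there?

1463 kg/min

pigment entering = 1530×0.683 + 1360×0.722 + 787×0.041 = 2059.2 kg/min.
All pigment reports to F12, so F12 = 2059.2/0.930 = 2214.2 kg/min.
Total feed = 3677 kg/min; overhead = 3677 − 2214.2 = 1462.8 kg/min.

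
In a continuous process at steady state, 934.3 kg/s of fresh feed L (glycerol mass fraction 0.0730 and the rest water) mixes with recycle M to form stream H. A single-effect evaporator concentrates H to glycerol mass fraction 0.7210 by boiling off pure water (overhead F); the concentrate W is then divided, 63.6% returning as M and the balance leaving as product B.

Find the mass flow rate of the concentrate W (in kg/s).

259.9 kg/s

Overall glycerol balance (none leaves overhead): glycerol in fresh feed = glycerol in product, i.e. 934.3×0.073 = (1−0.636)·W·0.721.
W = 68.204/(0.721×0.364) = 259.88 kg/s.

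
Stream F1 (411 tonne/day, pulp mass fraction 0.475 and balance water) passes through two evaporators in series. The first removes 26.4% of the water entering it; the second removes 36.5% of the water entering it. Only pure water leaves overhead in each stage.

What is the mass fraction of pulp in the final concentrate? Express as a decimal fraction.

0.659

water in feed = 411×0.525 = 215.78 tonne/day.
After stage 1: water left = (1−0.264)×215.78 = 158.81; stream total = 354.04 tonne/day.
After stage 2: water left = (1−0.365)×158.81 = 100.84; final concentrate = 296.07 tonne/day.
pulp fraction = 195.22/296.07 = 0.659.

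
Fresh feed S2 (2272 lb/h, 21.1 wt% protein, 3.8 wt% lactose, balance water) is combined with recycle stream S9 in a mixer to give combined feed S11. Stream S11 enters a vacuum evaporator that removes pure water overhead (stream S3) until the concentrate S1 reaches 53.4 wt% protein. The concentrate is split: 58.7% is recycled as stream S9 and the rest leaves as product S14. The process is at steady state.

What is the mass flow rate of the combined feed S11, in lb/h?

3548 lb/h

Overall protein balance (none leaves overhead): protein in fresh feed = protein in product, i.e. 2272×0.211 = (1−0.587)·S1·0.534.
S1 = 479.39/(0.534×0.413) = 2173.7 lb/h.
Recycle S9 = 0.587×2173.7 = 1276 lb/h.
Combined feed S11 = 2272 + 1276 = 3548 lb/h.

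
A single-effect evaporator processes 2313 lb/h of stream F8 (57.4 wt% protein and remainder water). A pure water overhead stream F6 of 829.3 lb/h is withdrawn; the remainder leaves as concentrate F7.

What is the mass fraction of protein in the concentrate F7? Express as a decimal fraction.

0.895

protein is not removed: 2313×0.574 = 1327.7 lb/h of protein enters F7.
Concentrate = 2313 − 829.3 = 1483.7 lb/h.
Mass fraction = 1327.7/1483.7 = 0.895.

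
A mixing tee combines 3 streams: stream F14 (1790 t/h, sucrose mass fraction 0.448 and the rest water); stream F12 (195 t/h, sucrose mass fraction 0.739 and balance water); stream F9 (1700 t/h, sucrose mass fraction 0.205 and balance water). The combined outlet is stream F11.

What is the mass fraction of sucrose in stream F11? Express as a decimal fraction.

Total flow out = 1790 + 195 + 1700 = 3685 t/h.
sucrose in = 1790×0.448 + 195×0.739 + 1700×0.205 = 1294.5 t/h.
sucrose mass fraction in F11 = 1294.5/3685 = 0.351.

0.351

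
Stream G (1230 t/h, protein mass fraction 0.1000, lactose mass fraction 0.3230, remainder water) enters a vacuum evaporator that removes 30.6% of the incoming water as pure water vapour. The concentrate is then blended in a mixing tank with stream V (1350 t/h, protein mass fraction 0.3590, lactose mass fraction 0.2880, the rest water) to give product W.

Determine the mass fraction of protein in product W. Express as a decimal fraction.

0.2572

Vapour removed = 0.306×0.577×1230 = 217.17 t/h; concentrate = 1012.8 t/h.
protein reaching the mixer = 123 (from concentrate) + 1350×0.359 = 607.65 t/h.
Product flow = 1012.8 + 1350 = 2362.8 t/h; protein fraction = 0.2572.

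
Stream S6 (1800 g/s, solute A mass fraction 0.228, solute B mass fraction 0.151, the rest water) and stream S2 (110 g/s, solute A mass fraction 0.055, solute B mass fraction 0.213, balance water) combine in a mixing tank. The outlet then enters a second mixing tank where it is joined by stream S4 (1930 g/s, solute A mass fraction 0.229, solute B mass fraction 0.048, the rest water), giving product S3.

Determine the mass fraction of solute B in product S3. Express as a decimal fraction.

0.101

Overall, product flow = 3840 g/s.
solute B in = 1800×0.151 + 110×0.213 + 1930×0.048 = 387.87 g/s.
solute B fraction in S3 = 0.101.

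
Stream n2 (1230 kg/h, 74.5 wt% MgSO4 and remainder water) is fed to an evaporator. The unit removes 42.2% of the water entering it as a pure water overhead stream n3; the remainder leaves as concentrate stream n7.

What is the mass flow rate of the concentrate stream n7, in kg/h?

1098 kg/h

water entering = 1230×0.255 = 313.65 kg/h; overhead removed = 0.422×313.65 = 132.36 kg/h.
Concentrate = 1230 − 132.36 = 1097.6 kg/h.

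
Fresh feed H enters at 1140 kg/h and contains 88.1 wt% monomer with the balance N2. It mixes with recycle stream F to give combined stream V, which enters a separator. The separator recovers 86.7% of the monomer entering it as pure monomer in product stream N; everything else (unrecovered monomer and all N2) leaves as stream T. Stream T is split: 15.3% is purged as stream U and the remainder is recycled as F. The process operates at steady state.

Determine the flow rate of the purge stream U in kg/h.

N2 enters only via H and leaves only via the purge: 1140×0.119 = 0.153×(N2 in T), and the separator passes all N2, so N2 in V = N2 in T = 886.67 kg/h.
monomer in V: m_A = 1140×0.881 + (1−0.153)·(1−0.867)·m_A, so m_A = 1004.3/0.8873 = 1131.8 kg/h.
T = (1−0.867)×1131.8 + 886.67 = 1037.2 kg/h.
Purge U = 0.153×1037.2 = 158.69 kg/h.

158.7 kg/h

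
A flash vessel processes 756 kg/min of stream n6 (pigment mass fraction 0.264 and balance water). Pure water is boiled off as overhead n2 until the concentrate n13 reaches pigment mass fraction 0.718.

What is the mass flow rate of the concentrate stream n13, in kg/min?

278 kg/min

pigment is conserved: 756×0.264 = 199.58 kg/min all reports to the concentrate.
Concentrate = 199.58/(target fraction) = 277.97 kg/min.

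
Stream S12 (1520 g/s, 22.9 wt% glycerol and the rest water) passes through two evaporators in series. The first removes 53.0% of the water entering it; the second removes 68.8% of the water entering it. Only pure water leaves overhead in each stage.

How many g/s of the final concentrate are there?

water in feed = 1520×0.771 = 1171.9 g/s.
After stage 1: water left = (1−0.530)×1171.9 = 550.8; stream total = 898.88 g/s.
After stage 2: water left = (1−0.688)×550.8 = 171.85; final concentrate = 519.93 g/s.

519.9 g/s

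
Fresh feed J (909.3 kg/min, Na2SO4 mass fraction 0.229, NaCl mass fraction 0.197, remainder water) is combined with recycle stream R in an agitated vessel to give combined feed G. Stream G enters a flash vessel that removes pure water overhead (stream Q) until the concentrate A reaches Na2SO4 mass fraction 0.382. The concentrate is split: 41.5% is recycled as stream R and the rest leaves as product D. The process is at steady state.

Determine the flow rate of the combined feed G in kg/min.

1296 kg/min

Overall Na2SO4 balance (none leaves overhead): Na2SO4 in fresh feed = Na2SO4 in product, i.e. 909.3×0.229 = (1−0.415)·A·0.382.
A = 208.23/(0.382×0.585) = 931.8 kg/min.
Recycle R = 0.415×931.8 = 386.7 kg/min.
Combined feed G = 909.3 + 386.7 = 1296 kg/min.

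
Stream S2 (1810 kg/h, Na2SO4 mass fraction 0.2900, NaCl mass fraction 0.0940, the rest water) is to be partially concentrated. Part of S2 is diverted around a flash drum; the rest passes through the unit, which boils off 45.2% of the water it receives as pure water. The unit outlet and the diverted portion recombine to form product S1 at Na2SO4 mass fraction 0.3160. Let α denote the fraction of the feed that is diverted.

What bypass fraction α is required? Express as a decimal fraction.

All 1810×0.290 = 524.9 kg/h of Na2SO4 reaches S1, so S1 = 524.9/0.316 = 1661.1 kg/h and vapour = 148.92 kg/h.
The evaporator receives (1−α)·1810 of feed at 0.616 water and removes 0.452 of that water:
0.452×0.616×(1−α)×1810 = 148.92
(1−α) = 148.92/503.96 = 0.2955;  α = 0.7045.

0.704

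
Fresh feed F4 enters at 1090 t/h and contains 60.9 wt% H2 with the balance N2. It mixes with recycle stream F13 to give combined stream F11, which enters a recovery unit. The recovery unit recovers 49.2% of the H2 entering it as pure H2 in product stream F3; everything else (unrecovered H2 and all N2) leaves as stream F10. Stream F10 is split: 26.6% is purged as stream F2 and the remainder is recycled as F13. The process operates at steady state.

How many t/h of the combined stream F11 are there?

2661 t/h

N2 enters only via F4 and leaves only via the purge: 1090×0.391 = 0.266×(N2 in F10), and the recovery unit passes all N2, so N2 in F11 = N2 in F10 = 1602.2 t/h.
H2 in F11: m_A = 1090×0.609 + (1−0.266)·(1−0.492)·m_A, so m_A = 663.81/0.6271 = 1058.5 t/h.
F11 = 1058.5 + 1602.2 = 2660.7 t/h.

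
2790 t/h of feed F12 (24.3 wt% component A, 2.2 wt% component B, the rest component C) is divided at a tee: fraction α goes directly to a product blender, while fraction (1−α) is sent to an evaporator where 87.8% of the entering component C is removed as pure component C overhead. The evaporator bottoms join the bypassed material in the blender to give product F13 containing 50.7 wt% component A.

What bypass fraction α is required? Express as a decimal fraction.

0.193

All 2790×0.243 = 677.97 t/h of component A reaches F13, so F13 = 677.97/0.507 = 1337.2 t/h and vapour = 1452.8 t/h.
The evaporator receives (1−α)·2790 of feed at 0.735 component C and removes 0.878 of that component C:
0.878×0.735×(1−α)×2790 = 1452.8
(1−α) = 1452.8/1800.5 = 0.8069;  α = 0.1931.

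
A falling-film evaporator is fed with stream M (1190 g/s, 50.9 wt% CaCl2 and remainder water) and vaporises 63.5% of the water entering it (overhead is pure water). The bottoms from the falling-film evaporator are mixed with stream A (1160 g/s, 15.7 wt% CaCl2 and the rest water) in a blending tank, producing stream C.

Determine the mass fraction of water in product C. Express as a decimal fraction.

0.6019

Vapour removed = 0.635×0.491×1190 = 371.02 g/s; concentrate = 818.98 g/s.
water reaching the mixer = 213.27 (from concentrate) + 1160×0.843 = 1191.1 g/s.
Product flow = 818.98 + 1160 = 1979 g/s; water fraction = 0.6019.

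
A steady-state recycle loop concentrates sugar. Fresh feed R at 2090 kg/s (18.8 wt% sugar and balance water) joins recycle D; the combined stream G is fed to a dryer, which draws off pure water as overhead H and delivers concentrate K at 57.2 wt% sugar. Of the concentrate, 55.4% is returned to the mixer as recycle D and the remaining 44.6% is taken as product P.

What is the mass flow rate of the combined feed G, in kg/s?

Overall sugar balance (none leaves overhead): sugar in fresh feed = sugar in product, i.e. 2090×0.188 = (1−0.554)·K·0.572.
K = 392.92/(0.572×0.446) = 1540.2 kg/s.
Recycle D = 0.554×1540.2 = 853.26 kg/s.
Combined feed G = 2090 + 853.26 = 2943.3 kg/s.

2943 kg/s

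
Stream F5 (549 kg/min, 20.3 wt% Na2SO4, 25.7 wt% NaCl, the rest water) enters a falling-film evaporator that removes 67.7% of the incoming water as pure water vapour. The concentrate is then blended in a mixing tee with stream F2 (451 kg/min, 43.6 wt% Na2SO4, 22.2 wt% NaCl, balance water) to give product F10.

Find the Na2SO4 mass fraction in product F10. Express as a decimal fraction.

Vapour removed = 0.677×0.540×549 = 200.7 kg/min; concentrate = 348.3 kg/min.
Na2SO4 reaching the mixer = 111.45 (from concentrate) + 451×0.436 = 308.08 kg/min.
Product flow = 348.3 + 451 = 799.3 kg/min; Na2SO4 fraction = 0.3854.

0.3854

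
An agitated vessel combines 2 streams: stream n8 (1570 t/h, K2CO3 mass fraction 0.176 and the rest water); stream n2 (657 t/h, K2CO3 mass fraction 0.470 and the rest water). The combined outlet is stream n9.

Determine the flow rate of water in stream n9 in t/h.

1642 t/h

water out = water in = 1570×0.824 + 657×0.530 = 1641.9 t/h.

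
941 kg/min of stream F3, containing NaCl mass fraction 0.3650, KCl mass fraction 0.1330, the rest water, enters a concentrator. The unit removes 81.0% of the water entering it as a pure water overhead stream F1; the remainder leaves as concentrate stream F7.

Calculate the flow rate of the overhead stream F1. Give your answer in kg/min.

382.6 kg/min

water entering = 941×0.502 = 472.38 kg/min; overhead removed = 0.810×472.38 = 382.63 kg/min.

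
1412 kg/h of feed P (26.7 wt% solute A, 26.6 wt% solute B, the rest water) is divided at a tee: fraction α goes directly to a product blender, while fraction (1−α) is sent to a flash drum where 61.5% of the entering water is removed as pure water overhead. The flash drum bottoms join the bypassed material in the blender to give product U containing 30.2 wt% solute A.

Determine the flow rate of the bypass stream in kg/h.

All 1412×0.267 = 377 kg/h of solute A reaches U, so U = 377/0.302 = 1248.4 kg/h and vapour = 163.64 kg/h.
The evaporator receives (1−α)·1412 of feed at 0.467 water and removes 0.615 of that water:
0.615×0.467×(1−α)×1412 = 163.64
(1−α) = 163.64/405.53 = 0.4035;  α = 0.5965.
Bypass flow = 0.5965×1412 = 842.22 kg/h.

842.2 kg/h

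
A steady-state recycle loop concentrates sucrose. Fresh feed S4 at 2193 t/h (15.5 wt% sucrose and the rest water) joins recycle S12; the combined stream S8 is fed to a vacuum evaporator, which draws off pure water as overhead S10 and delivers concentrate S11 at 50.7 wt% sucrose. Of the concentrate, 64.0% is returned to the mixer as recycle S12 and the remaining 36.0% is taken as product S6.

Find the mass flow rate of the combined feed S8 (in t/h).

3385 t/h

Overall sucrose balance (none leaves overhead): sucrose in fresh feed = sucrose in product, i.e. 2193×0.155 = (1−0.640)·S11·0.507.
S11 = 339.92/(0.507×0.360) = 1862.3 t/h.
Recycle S12 = 0.640×1862.3 = 1191.9 t/h.
Combined feed S8 = 2193 + 1191.9 = 3384.9 t/h.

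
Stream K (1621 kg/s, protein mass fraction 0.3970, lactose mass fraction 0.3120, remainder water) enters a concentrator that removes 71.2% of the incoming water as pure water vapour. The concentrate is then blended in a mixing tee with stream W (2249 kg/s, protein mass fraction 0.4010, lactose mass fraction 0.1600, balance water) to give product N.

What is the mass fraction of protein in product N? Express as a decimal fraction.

Vapour removed = 0.712×0.291×1621 = 335.86 kg/s; concentrate = 1285.1 kg/s.
protein reaching the mixer = 643.54 (from concentrate) + 2249×0.401 = 1545.4 kg/s.
Product flow = 1285.1 + 2249 = 3534.1 kg/s; protein fraction = 0.4373.

0.4373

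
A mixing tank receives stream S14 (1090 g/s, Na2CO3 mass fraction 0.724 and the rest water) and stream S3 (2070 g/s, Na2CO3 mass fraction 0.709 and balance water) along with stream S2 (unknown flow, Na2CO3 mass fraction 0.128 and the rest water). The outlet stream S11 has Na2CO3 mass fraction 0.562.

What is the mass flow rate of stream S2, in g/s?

Let S2 be the unknown flow. Total out = 3160 + S2.
Na2CO3 balance: 2256.8 + 0.128·S2 = 0.562·(3160 + S2)
(0.128 − 0.562)·S2 = 0.562×3160 − 2256.8 = -480.87
S2 = -480.87 / -0.434 = 1108 g/s

1108 g/s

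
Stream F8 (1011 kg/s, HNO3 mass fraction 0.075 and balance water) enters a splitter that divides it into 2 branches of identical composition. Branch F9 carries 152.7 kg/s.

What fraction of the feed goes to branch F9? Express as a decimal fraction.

Fraction to F9 = 152.7/1011 = 0.1510.

0.151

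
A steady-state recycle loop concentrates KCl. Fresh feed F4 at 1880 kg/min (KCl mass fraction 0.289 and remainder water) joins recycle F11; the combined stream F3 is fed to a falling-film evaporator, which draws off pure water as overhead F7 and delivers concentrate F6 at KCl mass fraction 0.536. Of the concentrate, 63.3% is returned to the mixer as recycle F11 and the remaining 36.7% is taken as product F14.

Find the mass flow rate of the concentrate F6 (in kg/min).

Overall KCl balance (none leaves overhead): KCl in fresh feed = KCl in product, i.e. 1880×0.289 = (1−0.633)·F6·0.536.
F6 = 543.32/(0.536×0.367) = 2762 kg/min.

2762 kg/min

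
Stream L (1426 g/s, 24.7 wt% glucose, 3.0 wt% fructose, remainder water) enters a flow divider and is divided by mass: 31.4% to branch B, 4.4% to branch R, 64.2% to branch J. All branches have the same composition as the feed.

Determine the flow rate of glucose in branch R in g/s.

Branch R total = 0.044×1426 = 62.744 g/s.
glucose in R = 0.247×62.744 = 15.498 g/s.

15.5 g/s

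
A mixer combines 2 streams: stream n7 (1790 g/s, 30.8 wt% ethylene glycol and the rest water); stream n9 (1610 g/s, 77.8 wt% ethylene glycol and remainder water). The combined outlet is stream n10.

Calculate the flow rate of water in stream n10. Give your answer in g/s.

water out = water in = 1790×0.692 + 1610×0.222 = 1596.1 g/s.

1596 g/s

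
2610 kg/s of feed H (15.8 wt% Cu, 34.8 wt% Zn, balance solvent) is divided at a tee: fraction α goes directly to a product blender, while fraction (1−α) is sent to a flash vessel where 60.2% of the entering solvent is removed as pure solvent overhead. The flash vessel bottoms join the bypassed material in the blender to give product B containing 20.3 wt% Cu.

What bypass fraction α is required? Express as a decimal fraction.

All 2610×0.158 = 412.38 kg/s of Cu reaches B, so B = 412.38/0.203 = 2031.4 kg/s and vapour = 578.57 kg/s.
The evaporator receives (1−α)·2610 of feed at 0.494 solvent and removes 0.602 of that solvent:
0.602×0.494×(1−α)×2610 = 578.57
(1−α) = 578.57/776.18 = 0.7454;  α = 0.2546.

0.255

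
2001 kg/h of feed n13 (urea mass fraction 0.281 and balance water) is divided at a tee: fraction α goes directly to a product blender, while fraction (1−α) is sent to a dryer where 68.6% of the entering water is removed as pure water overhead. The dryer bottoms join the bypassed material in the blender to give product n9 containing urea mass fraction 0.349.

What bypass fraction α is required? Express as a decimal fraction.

All 2001×0.281 = 562.28 kg/h of urea reaches n9, so n9 = 562.28/0.349 = 1611.1 kg/h and vapour = 389.88 kg/h.
The evaporator receives (1−α)·2001 of feed at 0.719 water and removes 0.686 of that water:
0.686×0.719×(1−α)×2001 = 389.88
(1−α) = 389.88/986.96 = 0.3950;  α = 0.6050.

0.605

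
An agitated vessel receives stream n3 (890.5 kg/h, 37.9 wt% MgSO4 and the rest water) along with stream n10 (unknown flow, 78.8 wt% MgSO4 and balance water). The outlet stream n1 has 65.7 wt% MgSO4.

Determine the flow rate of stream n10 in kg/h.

1890 kg/h

Let n10 be the unknown flow. Total out = 890.5 + n10.
MgSO4 balance: 337.5 + 0.788·n10 = 0.657·(890.5 + n10)
(0.788 − 0.657)·n10 = 0.657×890.5 − 337.5 = 247.56
n10 = 247.56 / 0.131 = 1889.8 kg/h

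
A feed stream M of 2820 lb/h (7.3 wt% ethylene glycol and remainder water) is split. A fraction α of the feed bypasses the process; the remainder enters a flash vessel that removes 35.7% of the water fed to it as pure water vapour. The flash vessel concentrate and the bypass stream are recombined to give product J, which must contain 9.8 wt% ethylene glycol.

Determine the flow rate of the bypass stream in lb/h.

646.2 lb/h

All 2820×0.073 = 205.86 lb/h of ethylene glycol reaches J, so J = 205.86/0.098 = 2100.6 lb/h and vapour = 719.39 lb/h.
The evaporator receives (1−α)·2820 of feed at 0.927 water and removes 0.357 of that water:
0.357×0.927×(1−α)×2820 = 719.39
(1−α) = 719.39/933.25 = 0.7708;  α = 0.2292.
Bypass flow = 0.2292×2820 = 646.22 lb/h.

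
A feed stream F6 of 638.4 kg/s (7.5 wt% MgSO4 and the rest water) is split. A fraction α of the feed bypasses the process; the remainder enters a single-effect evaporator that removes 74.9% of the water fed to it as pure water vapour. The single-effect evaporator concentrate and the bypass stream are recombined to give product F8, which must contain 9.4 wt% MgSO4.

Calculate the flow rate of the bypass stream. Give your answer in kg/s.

All 638.4×0.075 = 47.88 kg/s of MgSO4 reaches F8, so F8 = 47.88/0.094 = 509.36 kg/s and vapour = 129.04 kg/s.
The evaporator receives (1−α)·638.4 of feed at 0.925 water and removes 0.749 of that water:
0.749×0.925×(1−α)×638.4 = 129.04
(1−α) = 129.04/442.3 = 0.2917;  α = 0.7083.
Bypass flow = 0.7083×638.4 = 452.15 kg/s.

452.2 kg/s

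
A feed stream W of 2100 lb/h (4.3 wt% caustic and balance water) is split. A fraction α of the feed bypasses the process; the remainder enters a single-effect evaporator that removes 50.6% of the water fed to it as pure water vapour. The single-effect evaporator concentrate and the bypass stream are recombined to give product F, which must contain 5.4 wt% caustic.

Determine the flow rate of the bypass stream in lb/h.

1217 lb/h

All 2100×0.043 = 90.3 lb/h of caustic reaches F, so F = 90.3/0.054 = 1672.2 lb/h and vapour = 427.78 lb/h.
The evaporator receives (1−α)·2100 of feed at 0.957 water and removes 0.506 of that water:
0.506×0.957×(1−α)×2100 = 427.78
(1−α) = 427.78/1016.9 = 0.4207;  α = 0.5793.
Bypass flow = 0.5793×2100 = 1216.6 lb/h.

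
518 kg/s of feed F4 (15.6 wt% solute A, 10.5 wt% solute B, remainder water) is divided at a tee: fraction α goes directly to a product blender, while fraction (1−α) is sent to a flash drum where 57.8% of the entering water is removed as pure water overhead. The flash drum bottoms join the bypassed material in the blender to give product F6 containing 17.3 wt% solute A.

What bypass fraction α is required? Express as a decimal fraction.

0.770

All 518×0.156 = 80.808 kg/s of solute A reaches F6, so F6 = 80.808/0.173 = 467.1 kg/s and vapour = 50.902 kg/s.
The evaporator receives (1−α)·518 of feed at 0.739 water and removes 0.578 of that water:
0.578×0.739×(1−α)×518 = 50.902
(1−α) = 50.902/221.26 = 0.2301;  α = 0.7699.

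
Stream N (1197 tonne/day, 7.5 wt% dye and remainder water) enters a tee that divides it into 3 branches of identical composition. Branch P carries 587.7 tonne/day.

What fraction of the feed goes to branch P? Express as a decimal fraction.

0.491

Fraction to P = 587.7/1197 = 0.4910.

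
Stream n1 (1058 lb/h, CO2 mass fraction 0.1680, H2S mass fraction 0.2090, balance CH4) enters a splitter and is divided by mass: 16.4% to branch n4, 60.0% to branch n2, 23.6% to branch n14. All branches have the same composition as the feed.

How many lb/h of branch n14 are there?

249.7 lb/h

Branch n14 flow = 0.236×1058 = 249.69 lb/h.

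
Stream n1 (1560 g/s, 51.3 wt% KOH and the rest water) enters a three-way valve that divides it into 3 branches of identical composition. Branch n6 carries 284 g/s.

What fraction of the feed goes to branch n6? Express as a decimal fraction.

0.182

Fraction to n6 = 284/1560 = 0.1821.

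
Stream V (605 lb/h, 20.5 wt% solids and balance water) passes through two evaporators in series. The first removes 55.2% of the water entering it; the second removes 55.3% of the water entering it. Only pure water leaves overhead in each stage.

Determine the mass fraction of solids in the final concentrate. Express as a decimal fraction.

water in feed = 605×0.795 = 480.98 lb/h.
After stage 1: water left = (1−0.552)×480.98 = 215.48; stream total = 339.5 lb/h.
After stage 2: water left = (1−0.553)×215.48 = 96.318; final concentrate = 220.34 lb/h.
solids fraction = 124.02/220.34 = 0.563.

0.563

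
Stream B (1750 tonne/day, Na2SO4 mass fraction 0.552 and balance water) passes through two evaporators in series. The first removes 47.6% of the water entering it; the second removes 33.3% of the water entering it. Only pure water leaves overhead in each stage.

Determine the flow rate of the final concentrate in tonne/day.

water in feed = 1750×0.448 = 784 tonne/day.
After stage 1: water left = (1−0.476)×784 = 410.82; stream total = 1376.8 tonne/day.
After stage 2: water left = (1−0.333)×410.82 = 274.01; final concentrate = 1240 tonne/day.

1240 tonne/day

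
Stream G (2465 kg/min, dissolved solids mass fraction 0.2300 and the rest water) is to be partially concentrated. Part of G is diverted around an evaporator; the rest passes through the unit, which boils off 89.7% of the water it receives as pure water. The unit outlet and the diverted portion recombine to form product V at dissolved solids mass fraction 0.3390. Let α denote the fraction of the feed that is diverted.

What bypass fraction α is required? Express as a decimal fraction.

0.534

All 2465×0.230 = 566.95 kg/min of dissolved solids reaches V, so V = 566.95/0.339 = 1672.4 kg/min and vapour = 792.58 kg/min.
The evaporator receives (1−α)·2465 of feed at 0.770 water and removes 0.897 of that water:
0.897×0.770×(1−α)×2465 = 792.58
(1−α) = 792.58/1702.6 = 0.4655;  α = 0.5345.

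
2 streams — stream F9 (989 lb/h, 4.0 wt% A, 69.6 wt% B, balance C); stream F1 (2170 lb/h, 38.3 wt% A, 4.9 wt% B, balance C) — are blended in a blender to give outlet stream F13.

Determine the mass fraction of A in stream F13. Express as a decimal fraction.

Total flow out = 989 + 2170 = 3159 lb/h.
A in = 989×0.040 + 2170×0.383 = 870.67 lb/h.
A mass fraction in F13 = 870.67/3159 = 0.276.

0.276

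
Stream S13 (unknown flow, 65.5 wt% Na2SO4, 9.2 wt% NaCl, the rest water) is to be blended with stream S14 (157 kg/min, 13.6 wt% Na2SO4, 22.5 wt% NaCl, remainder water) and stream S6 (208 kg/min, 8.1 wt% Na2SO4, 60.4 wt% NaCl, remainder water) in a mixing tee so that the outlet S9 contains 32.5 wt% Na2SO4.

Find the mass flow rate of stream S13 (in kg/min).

243.7 kg/min

Let S13 be the unknown flow. Total out = 365 + S13.
Na2SO4 balance: 38.2 + 0.655·S13 = 0.325·(365 + S13)
(0.655 − 0.325)·S13 = 0.325×365 − 38.2 = 80.425
S13 = 80.425 / 0.330 = 243.71 kg/min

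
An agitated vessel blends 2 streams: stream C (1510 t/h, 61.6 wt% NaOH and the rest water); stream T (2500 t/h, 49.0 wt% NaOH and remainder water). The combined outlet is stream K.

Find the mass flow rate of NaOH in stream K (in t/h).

2155 t/h

NaOH out = NaOH in = 1510×0.616 + 2500×0.490 = 2155.2 t/h.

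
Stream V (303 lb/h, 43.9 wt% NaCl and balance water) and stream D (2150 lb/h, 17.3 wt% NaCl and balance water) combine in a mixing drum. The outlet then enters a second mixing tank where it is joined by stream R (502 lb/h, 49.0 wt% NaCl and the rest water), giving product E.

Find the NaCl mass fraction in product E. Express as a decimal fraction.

Overall, product flow = 2955 lb/h.
NaCl in = 303×0.439 + 2150×0.173 + 502×0.490 = 750.95 lb/h.
NaCl fraction in E = 0.254.

0.254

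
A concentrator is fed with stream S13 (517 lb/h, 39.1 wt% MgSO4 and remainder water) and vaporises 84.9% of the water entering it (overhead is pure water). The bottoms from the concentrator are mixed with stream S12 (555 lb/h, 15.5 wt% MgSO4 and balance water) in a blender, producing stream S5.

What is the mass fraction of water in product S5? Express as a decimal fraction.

0.642

Vapour removed = 0.849×0.609×517 = 267.31 lb/h; concentrate = 249.69 lb/h.
water reaching the mixer = 47.543 (from concentrate) + 555×0.845 = 516.52 lb/h.
Product flow = 249.69 + 555 = 804.69 lb/h; water fraction = 0.642.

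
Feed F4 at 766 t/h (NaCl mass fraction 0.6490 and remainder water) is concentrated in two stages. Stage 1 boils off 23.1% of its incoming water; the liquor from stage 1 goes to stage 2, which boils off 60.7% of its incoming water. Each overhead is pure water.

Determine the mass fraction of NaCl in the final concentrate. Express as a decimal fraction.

water in feed = 766×0.351 = 268.87 t/h.
After stage 1: water left = (1−0.231)×268.87 = 206.76; stream total = 703.89 t/h.
After stage 2: water left = (1−0.607)×206.76 = 81.256; final concentrate = 578.39 t/h.
NaCl fraction = 497.13/578.39 = 0.8595.

0.8595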